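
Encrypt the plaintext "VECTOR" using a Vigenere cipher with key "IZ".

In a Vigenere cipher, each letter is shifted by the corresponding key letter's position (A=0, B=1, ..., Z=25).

Step 1: Repeat key to match plaintext length:
  Plaintext: VECTOR
  Key:       IZIZIZ
Step 2: Encrypt each letter:
  V(21) + I(8) = (21+8) mod 26 = 3 = D
  E(4) + Z(25) = (4+25) mod 26 = 3 = D
  C(2) + I(8) = (2+8) mod 26 = 10 = K
  T(19) + Z(25) = (19+25) mod 26 = 18 = S
  O(14) + I(8) = (14+8) mod 26 = 22 = W
  R(17) + Z(25) = (17+25) mod 26 = 16 = Q
Ciphertext: DDKSWQ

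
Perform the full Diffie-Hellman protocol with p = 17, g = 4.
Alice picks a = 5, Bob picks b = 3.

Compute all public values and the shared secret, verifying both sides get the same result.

Step 1: A = g^a mod p = 4^5 mod 17 = 4.
Step 2: B = g^b mod p = 4^3 mod 17 = 13.
Step 3: Alice computes s = B^a mod p = 13^5 mod 17 = 13.
Step 4: Bob computes s = A^b mod p = 4^3 mod 17 = 13.
Both sides agree: shared secret = 13.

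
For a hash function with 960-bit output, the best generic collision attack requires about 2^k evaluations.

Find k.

Step 1: The hash has a 960-bit output.
Step 2: Collision resistance means it should be infeasible to find any x != y with h(x) = h(y).
By the birthday bound, a generic collision search succeeds after about sqrt(2^960) = 2^(960/2) = 2^480 evaluations.
Step 3: Security level = 480 bits.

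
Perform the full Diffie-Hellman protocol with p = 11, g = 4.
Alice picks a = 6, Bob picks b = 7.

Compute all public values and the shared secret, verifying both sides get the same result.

Step 1: A = g^a mod p = 4^6 mod 11 = 4.
Step 2: B = g^b mod p = 4^7 mod 11 = 5.
Step 3: Alice computes s = B^a mod p = 5^6 mod 11 = 5.
Step 4: Bob computes s = A^b mod p = 4^7 mod 11 = 5.
Both sides agree: shared secret = 5.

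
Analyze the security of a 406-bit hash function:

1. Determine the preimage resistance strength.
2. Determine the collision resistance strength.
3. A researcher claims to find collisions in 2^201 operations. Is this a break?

Step 1: Preimage resistance requires brute-force of 2^406 operations.
Step 2: Collision resistance (birthday bound) = 2^(406/2) = 2^203.
Step 3: The claimed attack costs 2^201 operations.
Step 4: Since 2^201 < 2^203, the claimed attack beats the generic birthday bound, so collision resistance is broken.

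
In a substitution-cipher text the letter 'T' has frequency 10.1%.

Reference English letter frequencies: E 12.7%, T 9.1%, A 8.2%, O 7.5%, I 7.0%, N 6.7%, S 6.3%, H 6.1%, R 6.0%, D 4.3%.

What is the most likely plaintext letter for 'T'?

Step 1: The observed frequency is 10.1%.
Step 2: Compare with English frequencies:
  E: 12.7% (difference: 2.6%)
  T: 9.1% (difference: 1.0%) <-- closest
  A: 8.2% (difference: 1.9%)
  O: 7.5% (difference: 2.6%)
  I: 7.0% (difference: 3.1%)
  N: 6.7% (difference: 3.4%)
  S: 6.3% (difference: 3.8%)
  H: 6.1% (difference: 4.0%)
  R: 6.0% (difference: 4.1%)
  D: 4.3% (difference: 5.8%)
Step 3: 'T' most likely represents 'T' (frequency 9.1%).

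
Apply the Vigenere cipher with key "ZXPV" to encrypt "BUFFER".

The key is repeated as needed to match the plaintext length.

Step 1: Repeat key to match plaintext length:
  Plaintext: BUFFER
  Key:       ZXPVZX
Step 2: Encrypt each letter:
  B(1) + Z(25) = (1+25) mod 26 = 0 = A
  U(20) + X(23) = (20+23) mod 26 = 17 = R
  F(5) + P(15) = (5+15) mod 26 = 20 = U
  F(5) + V(21) = (5+21) mod 26 = 0 = A
  E(4) + Z(25) = (4+25) mod 26 = 3 = D
  R(17) + X(23) = (17+23) mod 26 = 14 = O
Ciphertext: ARUADO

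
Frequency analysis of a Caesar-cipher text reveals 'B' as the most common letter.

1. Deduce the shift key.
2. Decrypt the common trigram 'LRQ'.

Step 1: In English, 'E' is the most frequent letter (12.7%).
Step 2: The most frequent ciphertext letter is 'B' (position 1).
Step 3: Shift = (1 - 4) mod 26 = 23.
Step 4: Decrypt 'LRQ' by shifting back 23:
  L -> O
  R -> U
  Q -> T
Step 5: 'LRQ' decrypts to 'OUT'.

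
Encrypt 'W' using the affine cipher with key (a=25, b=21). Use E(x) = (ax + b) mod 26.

Step 1: Convert 'W' to number: x = 22.
Step 2: E(22) = (25 * 22 + 21) mod 26 = 571 mod 26 = 25.
Step 3: Convert 25 back to letter: Z.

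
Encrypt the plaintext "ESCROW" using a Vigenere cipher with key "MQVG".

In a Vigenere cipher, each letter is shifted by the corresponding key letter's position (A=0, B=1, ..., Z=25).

Step 1: Repeat key to match plaintext length:
  Plaintext: ESCROW
  Key:       MQVGMQ
Step 2: Encrypt each letter:
  E(4) + M(12) = (4+12) mod 26 = 16 = Q
  S(18) + Q(16) = (18+16) mod 26 = 8 = I
  C(2) + V(21) = (2+21) mod 26 = 23 = X
  R(17) + G(6) = (17+6) mod 26 = 23 = X
  O(14) + M(12) = (14+12) mod 26 = 0 = A
  W(22) + Q(16) = (22+16) mod 26 = 12 = M
Ciphertext: QIXXAM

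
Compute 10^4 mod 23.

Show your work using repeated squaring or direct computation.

Step 1: Compute 10^4 mod 23 step by step, reducing modulo 23 at each step.
  10^1 mod 23 = 10
  10^2 mod 23 = (10 * 10) mod 23 = 8
  10^3 mod 23 = (8 * 10) mod 23 = 11
  10^4 mod 23 = (11 * 10) mod 23 = 18
Step 2: Result = 18.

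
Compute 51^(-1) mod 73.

Step 1: We need x such that 51 * x = 1 (mod 73).
Step 2: Using the extended Euclidean algorithm or trial:
  51 * 63 = 3213 = 44 * 73 + 1.
Step 3: Since 3213 mod 73 = 1, the inverse is x = 63.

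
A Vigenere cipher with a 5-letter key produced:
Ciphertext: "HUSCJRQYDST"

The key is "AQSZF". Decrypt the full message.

Step 1: Key 'AQSZF' has length 5. Extended key: AQSZFAQSZFA
Step 2: Decrypt each position:
  H(7) - A(0) = 7 = H
  U(20) - Q(16) = 4 = E
  S(18) - S(18) = 0 = A
  C(2) - Z(25) = 3 = D
  J(9) - F(5) = 4 = E
  R(17) - A(0) = 17 = R
  Q(16) - Q(16) = 0 = A
  Y(24) - S(18) = 6 = G
  D(3) - Z(25) = 4 = E
  S(18) - F(5) = 13 = N
  T(19) - A(0) = 19 = T
Plaintext: HEADERAGENT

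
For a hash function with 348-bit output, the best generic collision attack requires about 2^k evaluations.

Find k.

Step 1: The hash has a 348-bit output.
Step 2: Collision resistance means it should be infeasible to find any x != y with h(x) = h(y).
By the birthday bound, a generic collision search succeeds after about sqrt(2^348) = 2^(348/2) = 2^174 evaluations.
Step 3: Security level = 174 bits.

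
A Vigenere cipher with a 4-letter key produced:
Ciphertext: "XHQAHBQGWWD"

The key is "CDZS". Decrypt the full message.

Step 1: Key 'CDZS' has length 4. Extended key: CDZSCDZSCDZ
Step 2: Decrypt each position:
  X(23) - C(2) = 21 = V
  H(7) - D(3) = 4 = E
  Q(16) - Z(25) = 17 = R
  A(0) - S(18) = 8 = I
  H(7) - C(2) = 5 = F
  B(1) - D(3) = 24 = Y
  Q(16) - Z(25) = 17 = R
  G(6) - S(18) = 14 = O
  W(22) - C(2) = 20 = U
  W(22) - D(3) = 19 = T
  D(3) - Z(25) = 4 = E
Plaintext: VERIFYROUTE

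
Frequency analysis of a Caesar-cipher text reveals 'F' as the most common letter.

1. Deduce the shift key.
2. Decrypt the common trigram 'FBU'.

Step 1: In English, 'E' is the most frequent letter (12.7%).
Step 2: The most frequent ciphertext letter is 'F' (position 5).
Step 3: Shift = (5 - 4) mod 26 = 1.
Step 4: Decrypt 'FBU' by shifting back 1:
  F -> E
  B -> A
  U -> T
Step 5: 'FBU' decrypts to 'EAT'.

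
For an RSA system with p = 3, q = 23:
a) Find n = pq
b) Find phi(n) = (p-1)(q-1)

Step 1: n = p * q = 3 * 23 = 69.
Step 2: phi(n) = (p-1)(q-1) = 2 * 22 = 44.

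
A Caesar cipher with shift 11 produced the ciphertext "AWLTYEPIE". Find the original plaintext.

Step 1: Reverse the shift by subtracting 11 from each letter position.
  A (position 0) -> position (0-11) mod 26 = 15 -> P
  W (position 22) -> position (22-11) mod 26 = 11 -> L
  L (position 11) -> position (11-11) mod 26 = 0 -> A
  T (position 19) -> position (19-11) mod 26 = 8 -> I
  Y (position 24) -> position (24-11) mod 26 = 13 -> N
  E (position 4) -> position (4-11) mod 26 = 19 -> T
  P (position 15) -> position (15-11) mod 26 = 4 -> E
  I (position 8) -> position (8-11) mod 26 = 23 -> X
  E (position 4) -> position (4-11) mod 26 = 19 -> T
Decrypted message: PLAINTEXT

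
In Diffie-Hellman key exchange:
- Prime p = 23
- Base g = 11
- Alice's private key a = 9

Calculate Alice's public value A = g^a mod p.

Step 1: A = g^a mod p = 11^9 mod 23.
  11^1 mod 23 = 11
  11^2 mod 23 = (11 * 11) mod 23 = 6
  11^3 mod 23 = (6 * 11) mod 23 = 20
  11^4 mod 23 = (20 * 11) mod 23 = 13
  11^5 mod 23 = (13 * 11) mod 23 = 5
  11^6 mod 23 = (5 * 11) mod 23 = 9
  11^7 mod 23 = (9 * 11) mod 23 = 7
  11^8 mod 23 = (7 * 11) mod 23 = 8
  11^9 mod 23 = (8 * 11) mod 23 = 19
Result: A = 19.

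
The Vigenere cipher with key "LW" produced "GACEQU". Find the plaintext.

Step 1: Extend key: LWLWLW
Step 2: Decrypt each letter (c - k) mod 26:
  G(6) - L(11) = (6-11) mod 26 = 21 = V
  A(0) - W(22) = (0-22) mod 26 = 4 = E
  C(2) - L(11) = (2-11) mod 26 = 17 = R
  E(4) - W(22) = (4-22) mod 26 = 8 = I
  Q(16) - L(11) = (16-11) mod 26 = 5 = F
  U(20) - W(22) = (20-22) mod 26 = 24 = Y
Plaintext: VERIFY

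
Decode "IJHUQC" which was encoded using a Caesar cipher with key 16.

Step 1: Reverse the shift by subtracting 16 from each letter position.
  I (position 8) -> position (8-16) mod 26 = 18 -> S
  J (position 9) -> position (9-16) mod 26 = 19 -> T
  H (position 7) -> position (7-16) mod 26 = 17 -> R
  U (position 20) -> position (20-16) mod 26 = 4 -> E
  Q (position 16) -> position (16-16) mod 26 = 0 -> A
  C (position 2) -> position (2-16) mod 26 = 12 -> M
Decrypted message: STREAM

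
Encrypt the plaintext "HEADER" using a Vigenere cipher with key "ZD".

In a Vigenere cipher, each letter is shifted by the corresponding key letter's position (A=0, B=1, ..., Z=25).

Step 1: Repeat key to match plaintext length:
  Plaintext: HEADER
  Key:       ZDZDZD
Step 2: Encrypt each letter:
  H(7) + Z(25) = (7+25) mod 26 = 6 = G
  E(4) + D(3) = (4+3) mod 26 = 7 = H
  A(0) + Z(25) = (0+25) mod 26 = 25 = Z
  D(3) + D(3) = (3+3) mod 26 = 6 = G
  E(4) + Z(25) = (4+25) mod 26 = 3 = D
  R(17) + D(3) = (17+3) mod 26 = 20 = U
Ciphertext: GHZGDU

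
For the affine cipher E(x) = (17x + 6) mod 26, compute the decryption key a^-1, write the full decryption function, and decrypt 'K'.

Step 1: Find a^-1, the modular inverse of 17 mod 26.
Step 2: We need 17 * a^-1 = 1 (mod 26).
Step 3: 17 * 23 = 391 = 15 * 26 + 1, so a^-1 = 23.
Step 4: D(y) = 23(y - 6) mod 26.
Step 5: Apply to 'K' (y = 10): D(10) = 23 * (10 - 6) mod 26 = 23 * 4 mod 26 = 14 -> 'O'.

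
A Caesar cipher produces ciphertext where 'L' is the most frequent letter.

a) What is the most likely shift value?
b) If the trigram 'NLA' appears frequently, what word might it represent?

Step 1: In English, 'E' is the most frequent letter (12.7%).
Step 2: The most frequent ciphertext letter is 'L' (position 11).
Step 3: Shift = (11 - 4) mod 26 = 7.
Step 4: Decrypt 'NLA' by shifting back 7:
  N -> G
  L -> E
  A -> T
Step 5: 'NLA' decrypts to 'GET'.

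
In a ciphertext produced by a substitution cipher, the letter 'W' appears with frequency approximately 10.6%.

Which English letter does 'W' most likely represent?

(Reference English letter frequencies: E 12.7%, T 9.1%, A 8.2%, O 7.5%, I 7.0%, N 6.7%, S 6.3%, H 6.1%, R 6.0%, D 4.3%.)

Step 1: The observed frequency is 10.6%.
Step 2: Compare with English frequencies:
  E: 12.7% (difference: 2.1%)
  T: 9.1% (difference: 1.5%) <-- closest
  A: 8.2% (difference: 2.4%)
  O: 7.5% (difference: 3.1%)
  I: 7.0% (difference: 3.6%)
  N: 6.7% (difference: 3.9%)
  S: 6.3% (difference: 4.3%)
  H: 6.1% (difference: 4.5%)
  R: 6.0% (difference: 4.6%)
  D: 4.3% (difference: 6.3%)
Step 3: 'W' most likely represents 'T' (frequency 9.1%).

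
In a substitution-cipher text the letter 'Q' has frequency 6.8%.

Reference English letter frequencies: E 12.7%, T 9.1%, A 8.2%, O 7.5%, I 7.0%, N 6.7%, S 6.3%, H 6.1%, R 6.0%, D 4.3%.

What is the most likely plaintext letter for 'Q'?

Step 1: The observed frequency is 6.8%.
Step 2: Compare with English frequencies:
  E: 12.7% (difference: 5.9%)
  T: 9.1% (difference: 2.3%)
  A: 8.2% (difference: 1.4%)
  O: 7.5% (difference: 0.7%)
  I: 7.0% (difference: 0.2%)
  N: 6.7% (difference: 0.1%) <-- closest
  S: 6.3% (difference: 0.5%)
  H: 6.1% (difference: 0.7%)
  R: 6.0% (difference: 0.8%)
  D: 4.3% (difference: 2.5%)
Step 3: 'Q' most likely represents 'N' (frequency 6.7%).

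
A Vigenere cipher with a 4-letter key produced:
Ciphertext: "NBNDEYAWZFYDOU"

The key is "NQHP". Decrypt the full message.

Step 1: Key 'NQHP' has length 4. Extended key: NQHPNQHPNQHPNQ
Step 2: Decrypt each position:
  N(13) - N(13) = 0 = A
  B(1) - Q(16) = 11 = L
  N(13) - H(7) = 6 = G
  D(3) - P(15) = 14 = O
  E(4) - N(13) = 17 = R
  Y(24) - Q(16) = 8 = I
  A(0) - H(7) = 19 = T
  W(22) - P(15) = 7 = H
  Z(25) - N(13) = 12 = M
  F(5) - Q(16) = 15 = P
  Y(24) - H(7) = 17 = R
  D(3) - P(15) = 14 = O
  O(14) - N(13) = 1 = B
  U(20) - Q(16) = 4 = E
Plaintext: ALGORITHMPROBE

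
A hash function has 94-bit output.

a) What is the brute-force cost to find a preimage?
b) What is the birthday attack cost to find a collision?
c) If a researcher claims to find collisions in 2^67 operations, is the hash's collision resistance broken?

Step 1: Preimage resistance requires brute-force of 2^94 operations.
Step 2: Collision resistance (birthday bound) = 2^(94/2) = 2^47.
Step 3: The claimed attack costs 2^67 operations.
Step 4: Since 2^67 >= 2^47, the claimed attack is no faster than the generic birthday attack, so this does not break collision resistance.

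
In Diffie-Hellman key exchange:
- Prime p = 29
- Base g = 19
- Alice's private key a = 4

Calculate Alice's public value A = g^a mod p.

Step 1: A = g^a mod p = 19^4 mod 29.
  19^1 mod 29 = 19
  19^2 mod 29 = (19 * 19) mod 29 = 13
  19^3 mod 29 = (13 * 19) mod 29 = 15
  19^4 mod 29 = (15 * 19) mod 29 = 24
Result: A = 24.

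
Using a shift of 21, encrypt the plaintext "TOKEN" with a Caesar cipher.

Step 1: For each letter, shift forward by 21 positions (mod 26).
  T (position 19) -> position (19+21) mod 26 = 14 -> O
  O (position 14) -> position (14+21) mod 26 = 9 -> J
  K (position 10) -> position (10+21) mod 26 = 5 -> F
  E (position 4) -> position (4+21) mod 26 = 25 -> Z
  N (position 13) -> position (13+21) mod 26 = 8 -> I
Result: OJFZI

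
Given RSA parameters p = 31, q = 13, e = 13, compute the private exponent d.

Step 1: n = 31 * 13 = 403.
Step 2: phi(n) = 30 * 12 = 360.
Step 3: Find d such that 13 * d = 1 (mod 360).
Step 4: d = 13^(-1) mod 360 = 277.
Verification: 13 * 277 = 3601 = 10 * 360 + 1.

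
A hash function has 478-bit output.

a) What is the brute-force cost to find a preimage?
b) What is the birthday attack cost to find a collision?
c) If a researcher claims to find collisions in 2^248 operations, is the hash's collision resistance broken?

Step 1: Preimage resistance requires brute-force of 2^478 operations.
Step 2: Collision resistance (birthday bound) = 2^(478/2) = 2^239.
Step 3: The claimed attack costs 2^248 operations.
Step 4: Since 2^248 >= 2^239, the claimed attack is no faster than the generic birthday attack, so this does not break collision resistance.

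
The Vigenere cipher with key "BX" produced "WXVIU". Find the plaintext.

Step 1: Extend key: BXBXB
Step 2: Decrypt each letter (c - k) mod 26:
  W(22) - B(1) = (22-1) mod 26 = 21 = V
  X(23) - X(23) = (23-23) mod 26 = 0 = A
  V(21) - B(1) = (21-1) mod 26 = 20 = U
  I(8) - X(23) = (8-23) mod 26 = 11 = L
  U(20) - B(1) = (20-1) mod 26 = 19 = T
Plaintext: VAULT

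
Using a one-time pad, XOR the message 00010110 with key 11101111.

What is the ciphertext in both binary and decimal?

Step 1: Write out the XOR operation bit by bit:
  Message: 00010110
  Key:     11101111
  XOR:     11111001
Step 2: Convert to decimal: 11111001 = 249.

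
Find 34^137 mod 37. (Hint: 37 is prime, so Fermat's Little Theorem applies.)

Step 1: Since 37 is prime, by Fermat's Little Theorem: 34^36 = 1 (mod 37).
Step 2: Reduce exponent: 137 mod 36 = 29.
Step 3: So 34^137 = 34^29 (mod 37).
Step 4: 34^29 mod 37 = 9.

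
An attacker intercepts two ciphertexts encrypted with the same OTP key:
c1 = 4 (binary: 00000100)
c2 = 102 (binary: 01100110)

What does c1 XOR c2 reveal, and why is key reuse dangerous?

Step 1: c1 XOR c2 = (m1 XOR k) XOR (m2 XOR k).
Step 2: By XOR associativity/commutativity: = m1 XOR m2 XOR k XOR k = m1 XOR m2.
Step 3: 00000100 XOR 01100110 = 01100010 = 98.
Step 4: The key cancels out! An attacker learns m1 XOR m2 = 98, revealing the relationship between plaintexts.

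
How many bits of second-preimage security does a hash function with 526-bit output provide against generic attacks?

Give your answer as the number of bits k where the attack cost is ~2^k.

Step 1: The hash has a 526-bit output.
Step 2: Second-preimage resistance means: given a specific input x, it should be infeasible to find a different y with h(y) = h(x).
With a 526-bit output, a generic search for a second preimage costs about 2^526 evaluations (each trial matches the fixed target with probability 2^-526).
Step 3: Security level = 526 bits.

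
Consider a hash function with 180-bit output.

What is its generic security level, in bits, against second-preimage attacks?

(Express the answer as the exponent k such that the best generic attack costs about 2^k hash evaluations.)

Step 1: The hash has a 180-bit output.
Step 2: Second-preimage resistance means: given a specific input x, it should be infeasible to find a different y with h(y) = h(x).
With a 180-bit output, a generic search for a second preimage costs about 2^180 evaluations (each trial matches the fixed target with probability 2^-180).
Step 3: Security level = 180 bits.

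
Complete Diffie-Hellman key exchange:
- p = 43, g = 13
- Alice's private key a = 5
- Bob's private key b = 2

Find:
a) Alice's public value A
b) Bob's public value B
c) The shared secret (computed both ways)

Step 1: A = g^a mod p = 13^5 mod 43 = 31.
Step 2: B = g^b mod p = 13^2 mod 43 = 40.
Step 3: Alice computes s = B^a mod p = 40^5 mod 43 = 15.
Step 4: Bob computes s = A^b mod p = 31^2 mod 43 = 15.
Both sides agree: shared secret = 15.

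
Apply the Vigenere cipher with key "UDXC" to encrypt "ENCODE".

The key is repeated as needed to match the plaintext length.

Step 1: Repeat key to match plaintext length:
  Plaintext: ENCODE
  Key:       UDXCUD
Step 2: Encrypt each letter:
  E(4) + U(20) = (4+20) mod 26 = 24 = Y
  N(13) + D(3) = (13+3) mod 26 = 16 = Q
  C(2) + X(23) = (2+23) mod 26 = 25 = Z
  O(14) + C(2) = (14+2) mod 26 = 16 = Q
  D(3) + U(20) = (3+20) mod 26 = 23 = X
  E(4) + D(3) = (4+3) mod 26 = 7 = H
Ciphertext: YQZQXH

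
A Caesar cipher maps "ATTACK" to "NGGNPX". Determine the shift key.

Step 1: Compare first letters: A (position 0) -> N (position 13).
Step 2: Shift = (13 - 0) mod 26 = 13.
The shift value is 13.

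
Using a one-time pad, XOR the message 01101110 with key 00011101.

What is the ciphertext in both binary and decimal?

Step 1: Write out the XOR operation bit by bit:
  Message: 01101110
  Key:     00011101
  XOR:     01110011
Step 2: Convert to decimal: 01110011 = 115.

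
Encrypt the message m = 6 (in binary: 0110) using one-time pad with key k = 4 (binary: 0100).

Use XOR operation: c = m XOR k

Step 1: Write out the XOR operation bit by bit:
  Message: 0110
  Key:     0100
  XOR:     0010
Step 2: Convert to decimal: 0010 = 2.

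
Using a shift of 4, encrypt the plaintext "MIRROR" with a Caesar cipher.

Step 1: For each letter, shift forward by 4 positions (mod 26).
  M (position 12) -> position (12+4) mod 26 = 16 -> Q
  I (position 8) -> position (8+4) mod 26 = 12 -> M
  R (position 17) -> position (17+4) mod 26 = 21 -> V
  R (position 17) -> position (17+4) mod 26 = 21 -> V
  O (position 14) -> position (14+4) mod 26 = 18 -> S
  R (position 17) -> position (17+4) mod 26 = 21 -> V
Result: QMVVSV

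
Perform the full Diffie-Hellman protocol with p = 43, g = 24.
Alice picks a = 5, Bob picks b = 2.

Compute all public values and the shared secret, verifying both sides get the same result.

Step 1: A = g^a mod p = 24^5 mod 43 = 13.
Step 2: B = g^b mod p = 24^2 mod 43 = 17.
Step 3: Alice computes s = B^a mod p = 17^5 mod 43 = 40.
Step 4: Bob computes s = A^b mod p = 13^2 mod 43 = 40.
Both sides agree: shared secret = 40.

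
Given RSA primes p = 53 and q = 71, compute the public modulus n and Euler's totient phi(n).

Step 1: n = p * q = 53 * 71 = 3763.
Step 2: phi(n) = (p-1)(q-1) = 52 * 70 = 3640.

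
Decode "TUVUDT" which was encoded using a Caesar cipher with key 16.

Step 1: Reverse the shift by subtracting 16 from each letter position.
  T (position 19) -> position (19-16) mod 26 = 3 -> D
  U (position 20) -> position (20-16) mod 26 = 4 -> E
  V (position 21) -> position (21-16) mod 26 = 5 -> F
  U (position 20) -> position (20-16) mod 26 = 4 -> E
  D (position 3) -> position (3-16) mod 26 = 13 -> N
  T (position 19) -> position (19-16) mod 26 = 3 -> D
Decrypted message: DEFEND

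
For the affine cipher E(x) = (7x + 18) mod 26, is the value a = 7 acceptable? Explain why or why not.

Step 1: Compute gcd(7, 26).
Step 2: gcd(7, 26) = 1.
Since gcd = 1, 7 is coprime with 26, so it is a valid key.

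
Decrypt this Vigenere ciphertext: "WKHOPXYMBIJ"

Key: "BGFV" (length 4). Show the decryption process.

Step 1: Key 'BGFV' has length 4. Extended key: BGFVBGFVBGF
Step 2: Decrypt each position:
  W(22) - B(1) = 21 = V
  K(10) - G(6) = 4 = E
  H(7) - F(5) = 2 = C
  O(14) - V(21) = 19 = T
  P(15) - B(1) = 14 = O
  X(23) - G(6) = 17 = R
  Y(24) - F(5) = 19 = T
  M(12) - V(21) = 17 = R
  B(1) - B(1) = 0 = A
  I(8) - G(6) = 2 = C
  J(9) - F(5) = 4 = E
Plaintext: VECTORTRACE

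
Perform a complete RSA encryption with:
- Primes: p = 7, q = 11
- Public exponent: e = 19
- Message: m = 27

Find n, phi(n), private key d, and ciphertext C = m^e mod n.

Step 1: n = 7 * 11 = 77.
Step 2: phi(n) = (7-1)(11-1) = 6 * 10 = 60.
Step 3: Find d = 19^(-1) mod 60 = 19.
  Verify: 19 * 19 = 361 = 1 (mod 60).
Step 4: C = 27^19 mod 77 = 20.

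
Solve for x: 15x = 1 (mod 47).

Step 1: We need x such that 15 * x = 1 (mod 47).
Step 2: Using the extended Euclidean algorithm or trial:
  15 * 22 = 330 = 7 * 47 + 1.
Step 3: Since 330 mod 47 = 1, the inverse is x = 22.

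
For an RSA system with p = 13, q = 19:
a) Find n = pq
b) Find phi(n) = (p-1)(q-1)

Step 1: n = p * q = 13 * 19 = 247.
Step 2: phi(n) = (p-1)(q-1) = 12 * 18 = 216.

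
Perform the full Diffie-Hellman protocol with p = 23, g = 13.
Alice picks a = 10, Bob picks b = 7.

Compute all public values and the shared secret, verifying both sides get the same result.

Step 1: A = g^a mod p = 13^10 mod 23 = 16.
Step 2: B = g^b mod p = 13^7 mod 23 = 9.
Step 3: Alice computes s = B^a mod p = 9^10 mod 23 = 18.
Step 4: Bob computes s = A^b mod p = 16^7 mod 23 = 18.
Both sides agree: shared secret = 18.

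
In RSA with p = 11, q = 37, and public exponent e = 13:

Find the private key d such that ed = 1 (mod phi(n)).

Step 1: n = 11 * 37 = 407.
Step 2: phi(n) = 10 * 36 = 360.
Step 3: Find d such that 13 * d = 1 (mod 360).
Step 4: d = 13^(-1) mod 360 = 277.
Verification: 13 * 277 = 3601 = 10 * 360 + 1.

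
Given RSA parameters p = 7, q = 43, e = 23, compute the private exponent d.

Step 1: n = 7 * 43 = 301.
Step 2: phi(n) = 6 * 42 = 252.
Step 3: Find d such that 23 * d = 1 (mod 252).
Step 4: d = 23^(-1) mod 252 = 11.
Verification: 23 * 11 = 253 = 1 * 252 + 1.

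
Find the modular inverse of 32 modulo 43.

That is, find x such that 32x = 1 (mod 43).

Step 1: We need x such that 32 * x = 1 (mod 43).
Step 2: Using the extended Euclidean algorithm or trial:
  32 * 39 = 1248 = 29 * 43 + 1.
Step 3: Since 1248 mod 43 = 1, the inverse is x = 39.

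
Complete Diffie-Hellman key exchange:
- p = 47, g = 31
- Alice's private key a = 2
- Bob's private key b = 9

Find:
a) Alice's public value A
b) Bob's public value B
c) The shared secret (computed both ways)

Step 1: A = g^a mod p = 31^2 mod 47 = 21.
Step 2: B = g^b mod p = 31^9 mod 47 = 33.
Step 3: Alice computes s = B^a mod p = 33^2 mod 47 = 8.
Step 4: Bob computes s = A^b mod p = 21^9 mod 47 = 8.
Both sides agree: shared secret = 8.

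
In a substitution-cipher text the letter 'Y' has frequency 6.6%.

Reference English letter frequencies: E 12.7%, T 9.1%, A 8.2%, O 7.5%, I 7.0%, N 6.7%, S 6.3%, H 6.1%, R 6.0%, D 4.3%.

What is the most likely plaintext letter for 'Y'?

Step 1: The observed frequency is 6.6%.
Step 2: Compare with English frequencies:
  E: 12.7% (difference: 6.1%)
  T: 9.1% (difference: 2.5%)
  A: 8.2% (difference: 1.6%)
  O: 7.5% (difference: 0.9%)
  I: 7.0% (difference: 0.4%)
  N: 6.7% (difference: 0.1%) <-- closest
  S: 6.3% (difference: 0.3%)
  H: 6.1% (difference: 0.5%)
  R: 6.0% (difference: 0.6%)
  D: 4.3% (difference: 2.3%)
Step 3: 'Y' most likely represents 'N' (frequency 6.7%).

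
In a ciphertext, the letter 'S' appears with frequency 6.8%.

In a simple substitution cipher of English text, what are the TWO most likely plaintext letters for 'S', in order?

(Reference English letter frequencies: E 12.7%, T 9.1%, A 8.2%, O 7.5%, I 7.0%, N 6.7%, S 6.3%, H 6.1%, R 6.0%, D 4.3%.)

Step 1: Observed frequency of 'S' is 6.8%.
Step 2: Compute distances to each reference frequency and sort:
  N (6.7%): difference = 0.1% <-- BEST
  I (7.0%): difference = 0.2% <-- RUNNER-UP
  S (6.3%): difference = 0.5%
  O (7.5%): difference = 0.7%
  H (6.1%): difference = 0.7%
Step 3: Most likely is 'N' (6.7%, diff 0.1%); second most likely is 'I' (7.0%, diff 0.2%).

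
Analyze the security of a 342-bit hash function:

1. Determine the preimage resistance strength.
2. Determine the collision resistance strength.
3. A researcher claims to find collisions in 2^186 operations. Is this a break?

Step 1: Preimage resistance requires brute-force of 2^342 operations.
Step 2: Collision resistance (birthday bound) = 2^(342/2) = 2^171.
Step 3: The claimed attack costs 2^186 operations.
Step 4: Since 2^186 >= 2^171, the claimed attack is no faster than the generic birthday attack, so this does not break collision resistance.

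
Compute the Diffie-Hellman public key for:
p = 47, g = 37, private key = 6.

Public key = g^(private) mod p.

Step 1: A = g^a mod p = 37^6 mod 47.
  37^1 mod 47 = 37
  37^2 mod 47 = (37 * 37) mod 47 = 6
  37^3 mod 47 = (6 * 37) mod 47 = 34
  37^4 mod 47 = (34 * 37) mod 47 = 36
  37^5 mod 47 = (36 * 37) mod 47 = 16
  37^6 mod 47 = (16 * 37) mod 47 = 28
Result: A = 28.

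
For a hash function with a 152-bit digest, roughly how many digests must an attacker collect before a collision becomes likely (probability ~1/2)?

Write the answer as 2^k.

Step 1: The birthday paradox gives collision probability ~50% after sqrt(2^n) = 2^(n/2) hashes.
Step 2: For 152-bit output: 2^(152/2) = 2^76.
Step 3: Approximately 2^76 hash computations needed.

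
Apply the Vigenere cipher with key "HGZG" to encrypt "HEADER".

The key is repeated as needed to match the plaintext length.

Step 1: Repeat key to match plaintext length:
  Plaintext: HEADER
  Key:       HGZGHG
Step 2: Encrypt each letter:
  H(7) + H(7) = (7+7) mod 26 = 14 = O
  E(4) + G(6) = (4+6) mod 26 = 10 = K
  A(0) + Z(25) = (0+25) mod 26 = 25 = Z
  D(3) + G(6) = (3+6) mod 26 = 9 = J
  E(4) + H(7) = (4+7) mod 26 = 11 = L
  R(17) + G(6) = (17+6) mod 26 = 23 = X
Ciphertext: OKZJLX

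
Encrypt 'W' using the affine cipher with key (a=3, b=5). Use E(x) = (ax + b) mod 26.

Step 1: Convert 'W' to number: x = 22.
Step 2: E(22) = (3 * 22 + 5) mod 26 = 71 mod 26 = 19.
Step 3: Convert 19 back to letter: T.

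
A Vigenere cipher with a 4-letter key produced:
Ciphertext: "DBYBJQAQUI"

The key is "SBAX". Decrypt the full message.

Step 1: Key 'SBAX' has length 4. Extended key: SBAXSBAXSB
Step 2: Decrypt each position:
  D(3) - S(18) = 11 = L
  B(1) - B(1) = 0 = A
  Y(24) - A(0) = 24 = Y
  B(1) - X(23) = 4 = E
  J(9) - S(18) = 17 = R
  Q(16) - B(1) = 15 = P
  A(0) - A(0) = 0 = A
  Q(16) - X(23) = 19 = T
  U(20) - S(18) = 2 = C
  I(8) - B(1) = 7 = H
Plaintext: LAYERPATCH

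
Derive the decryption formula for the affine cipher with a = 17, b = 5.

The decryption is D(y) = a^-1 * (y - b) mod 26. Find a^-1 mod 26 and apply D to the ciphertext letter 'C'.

Step 1: Find a^-1, the modular inverse of 17 mod 26.
Step 2: We need 17 * a^-1 = 1 (mod 26).
Step 3: 17 * 23 = 391 = 15 * 26 + 1, so a^-1 = 23.
Step 4: D(y) = 23(y - 5) mod 26.
Step 5: Apply to 'C' (y = 2): D(2) = 23 * (2 - 5) mod 26 = 23 * -3 mod 26 = 9 -> 'J'.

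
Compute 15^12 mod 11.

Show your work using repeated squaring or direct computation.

Step 1: Compute 15^12 mod 11 step by step, reducing modulo 11 at each step.
  15^1 mod 11 = 4
  15^2 mod 11 = (4 * 15) mod 11 = 5
  15^3 mod 11 = (5 * 15) mod 11 = 9
  15^4 mod 11 = (9 * 15) mod 11 = 3
  15^5 mod 11 = (3 * 15) mod 11 = 1
  15^6 mod 11 = (1 * 15) mod 11 = 4
  15^7 mod 11 = (4 * 15) mod 11 = 5
  15^8 mod 11 = (5 * 15) mod 11 = 9
  15^9 mod 11 = (9 * 15) mod 11 = 3
  15^10 mod 11 = (3 * 15) mod 11 = 1
  15^11 mod 11 = (1 * 15) mod 11 = 4
  15^12 mod 11 = (4 * 15) mod 11 = 5
Step 2: Result = 5.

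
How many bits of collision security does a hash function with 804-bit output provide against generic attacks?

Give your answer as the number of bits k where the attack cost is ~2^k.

Step 1: The hash has a 804-bit output.
Step 2: Collision resistance means it should be infeasible to find any x != y with h(x) = h(y).
By the birthday bound, a generic collision search succeeds after about sqrt(2^804) = 2^(804/2) = 2^402 evaluations.
Step 3: Security level = 402 bits.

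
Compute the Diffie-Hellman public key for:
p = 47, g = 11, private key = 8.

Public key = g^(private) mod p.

Step 1: A = g^a mod p = 11^8 mod 47.
  11^1 mod 47 = 11
  11^2 mod 47 = (11 * 11) mod 47 = 27
  11^3 mod 47 = (27 * 11) mod 47 = 15
  11^4 mod 47 = (15 * 11) mod 47 = 24
  11^5 mod 47 = (24 * 11) mod 47 = 29
  11^6 mod 47 = (29 * 11) mod 47 = 37
  11^7 mod 47 = (37 * 11) mod 47 = 31
  11^8 mod 47 = (31 * 11) mod 47 = 12
Result: A = 12.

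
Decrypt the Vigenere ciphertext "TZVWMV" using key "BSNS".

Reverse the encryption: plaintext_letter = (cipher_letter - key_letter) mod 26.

Step 1: Extend key: BSNSBS
Step 2: Decrypt each letter (c - k) mod 26:
  T(19) - B(1) = (19-1) mod 26 = 18 = S
  Z(25) - S(18) = (25-18) mod 26 = 7 = H
  V(21) - N(13) = (21-13) mod 26 = 8 = I
  W(22) - S(18) = (22-18) mod 26 = 4 = E
  M(12) - B(1) = (12-1) mod 26 = 11 = L
  V(21) - S(18) = (21-18) mod 26 = 3 = D
Plaintext: SHIELD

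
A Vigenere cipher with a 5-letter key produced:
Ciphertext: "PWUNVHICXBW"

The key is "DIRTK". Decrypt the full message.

Step 1: Key 'DIRTK' has length 5. Extended key: DIRTKDIRTKD
Step 2: Decrypt each position:
  P(15) - D(3) = 12 = M
  W(22) - I(8) = 14 = O
  U(20) - R(17) = 3 = D
  N(13) - T(19) = 20 = U
  V(21) - K(10) = 11 = L
  H(7) - D(3) = 4 = E
  I(8) - I(8) = 0 = A
  C(2) - R(17) = 11 = L
  X(23) - T(19) = 4 = E
  B(1) - K(10) = 17 = R
  W(22) - D(3) = 19 = T
Plaintext: MODULEALERT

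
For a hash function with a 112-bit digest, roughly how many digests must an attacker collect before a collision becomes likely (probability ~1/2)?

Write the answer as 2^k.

Step 1: The birthday paradox gives collision probability ~50% after sqrt(2^n) = 2^(n/2) hashes.
Step 2: For 112-bit output: 2^(112/2) = 2^56.
Step 3: Approximately 2^56 hash computations needed.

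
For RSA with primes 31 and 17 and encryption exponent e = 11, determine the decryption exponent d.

Step 1: n = 31 * 17 = 527.
Step 2: phi(n) = 30 * 16 = 480.
Step 3: Find d such that 11 * d = 1 (mod 480).
Step 4: d = 11^(-1) mod 480 = 131.
Verification: 11 * 131 = 1441 = 3 * 480 + 1.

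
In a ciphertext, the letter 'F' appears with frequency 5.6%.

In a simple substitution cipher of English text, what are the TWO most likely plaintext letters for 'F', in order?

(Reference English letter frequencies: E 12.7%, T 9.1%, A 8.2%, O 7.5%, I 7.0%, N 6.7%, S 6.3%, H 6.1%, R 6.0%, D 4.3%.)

Step 1: Observed frequency of 'F' is 5.6%.
Step 2: Compute distances to each reference frequency and sort:
  R (6.0%): difference = 0.4% <-- BEST
  H (6.1%): difference = 0.5% <-- RUNNER-UP
  S (6.3%): difference = 0.7%
  N (6.7%): difference = 1.1%
  D (4.3%): difference = 1.3%
Step 3: Most likely is 'R' (6.0%, diff 0.4%); second most likely is 'H' (6.1%, diff 0.5%).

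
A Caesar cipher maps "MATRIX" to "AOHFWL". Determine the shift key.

Step 1: Compare first letters: M (position 12) -> A (position 0).
Step 2: Shift = (0 - 12) mod 26 = 14.
The shift value is 14.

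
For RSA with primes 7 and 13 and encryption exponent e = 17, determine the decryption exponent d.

Step 1: n = 7 * 13 = 91.
Step 2: phi(n) = 6 * 12 = 72.
Step 3: Find d such that 17 * d = 1 (mod 72).
Step 4: d = 17^(-1) mod 72 = 17.
Verification: 17 * 17 = 289 = 4 * 72 + 1.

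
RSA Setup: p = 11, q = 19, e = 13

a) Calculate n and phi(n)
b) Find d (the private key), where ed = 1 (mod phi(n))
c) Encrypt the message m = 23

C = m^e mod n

Step 1: n = 11 * 19 = 209.
Step 2: phi(n) = (11-1)(19-1) = 10 * 18 = 180.
Step 3: Find d = 13^(-1) mod 180 = 97.
  Verify: 13 * 97 = 1261 = 1 (mod 180).
Step 4: C = 23^13 mod 209 = 199.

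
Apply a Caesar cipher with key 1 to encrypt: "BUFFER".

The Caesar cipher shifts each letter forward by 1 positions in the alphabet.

Step 1: For each letter, shift forward by 1 positions (mod 26).
  B (position 1) -> position (1+1) mod 26 = 2 -> C
  U (position 20) -> position (20+1) mod 26 = 21 -> V
  F (position 5) -> position (5+1) mod 26 = 6 -> G
  F (position 5) -> position (5+1) mod 26 = 6 -> G
  E (position 4) -> position (4+1) mod 26 = 5 -> F
  R (position 17) -> position (17+1) mod 26 = 18 -> S
Result: CVGGFS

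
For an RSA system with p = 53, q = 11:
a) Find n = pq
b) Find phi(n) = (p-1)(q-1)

Step 1: n = p * q = 53 * 11 = 583.
Step 2: phi(n) = (p-1)(q-1) = 52 * 10 = 520.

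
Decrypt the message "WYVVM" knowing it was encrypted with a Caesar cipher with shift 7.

Step 1: Reverse the shift by subtracting 7 from each letter position.
  W (position 22) -> position (22-7) mod 26 = 15 -> P
  Y (position 24) -> position (24-7) mod 26 = 17 -> R
  V (position 21) -> position (21-7) mod 26 = 14 -> O
  V (position 21) -> position (21-7) mod 26 = 14 -> O
  M (position 12) -> position (12-7) mod 26 = 5 -> F
Decrypted message: PROOF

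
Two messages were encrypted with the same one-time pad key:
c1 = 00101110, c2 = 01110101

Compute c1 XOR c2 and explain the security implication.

Step 1: c1 XOR c2 = (m1 XOR k) XOR (m2 XOR k).
Step 2: By XOR associativity/commutativity: = m1 XOR m2 XOR k XOR k = m1 XOR m2.
Step 3: 00101110 XOR 01110101 = 01011011 = 91.
Step 4: The key cancels out! An attacker learns m1 XOR m2 = 91, revealing the relationship between plaintexts.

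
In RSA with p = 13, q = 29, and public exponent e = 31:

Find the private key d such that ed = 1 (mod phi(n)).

Step 1: n = 13 * 29 = 377.
Step 2: phi(n) = 12 * 28 = 336.
Step 3: Find d such that 31 * d = 1 (mod 336).
Step 4: d = 31^(-1) mod 336 = 271.
Verification: 31 * 271 = 8401 = 25 * 336 + 1.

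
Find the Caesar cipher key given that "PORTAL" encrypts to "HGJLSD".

Step 1: Compare first letters: P (position 15) -> H (position 7).
Step 2: Shift = (7 - 15) mod 26 = 18.
The shift value is 18.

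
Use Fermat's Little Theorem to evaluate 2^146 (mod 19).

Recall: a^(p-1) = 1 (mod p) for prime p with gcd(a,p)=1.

Step 1: Since 19 is prime, by Fermat's Little Theorem: 2^18 = 1 (mod 19).
Step 2: Reduce exponent: 146 mod 18 = 2.
Step 3: So 2^146 = 2^2 (mod 19).
Step 4: 2^2 mod 19 = 4.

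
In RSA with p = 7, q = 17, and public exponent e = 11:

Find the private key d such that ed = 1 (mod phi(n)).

Step 1: n = 7 * 17 = 119.
Step 2: phi(n) = 6 * 16 = 96.
Step 3: Find d such that 11 * d = 1 (mod 96).
Step 4: d = 11^(-1) mod 96 = 35.
Verification: 11 * 35 = 385 = 4 * 96 + 1.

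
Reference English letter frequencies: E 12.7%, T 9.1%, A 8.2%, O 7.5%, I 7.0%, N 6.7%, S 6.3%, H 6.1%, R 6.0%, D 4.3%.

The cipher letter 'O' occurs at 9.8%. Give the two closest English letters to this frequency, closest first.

Step 1: Observed frequency of 'O' is 9.8%.
Step 2: Compute distances to each reference frequency and sort:
  T (9.1%): difference = 0.7% <-- BEST
  A (8.2%): difference = 1.6% <-- RUNNER-UP
  O (7.5%): difference = 2.3%
  I (7.0%): difference = 2.8%
  E (12.7%): difference = 2.9%
Step 3: Most likely is 'T' (9.1%, diff 0.7%); second most likely is 'A' (8.2%, diff 1.6%).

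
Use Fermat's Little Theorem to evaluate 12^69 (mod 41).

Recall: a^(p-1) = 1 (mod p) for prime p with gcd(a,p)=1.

Step 1: Since 41 is prime, by Fermat's Little Theorem: 12^40 = 1 (mod 41).
Step 2: Reduce exponent: 69 mod 40 = 29.
Step 3: So 12^69 = 12^29 (mod 41).
Step 4: 12^29 mod 41 = 30.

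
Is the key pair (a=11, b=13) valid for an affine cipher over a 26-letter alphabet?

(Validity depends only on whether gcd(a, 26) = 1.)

Step 1: Compute gcd(11, 26).
Step 2: gcd(11, 26) = 1.
Since gcd = 1, 11 is coprime with 26, so it is a valid key.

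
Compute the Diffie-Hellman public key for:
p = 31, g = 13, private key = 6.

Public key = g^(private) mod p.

Step 1: A = g^a mod p = 13^6 mod 31.
  13^1 mod 31 = 13
  13^2 mod 31 = (13 * 13) mod 31 = 14
  13^3 mod 31 = (14 * 13) mod 31 = 27
  13^4 mod 31 = (27 * 13) mod 31 = 10
  13^5 mod 31 = (10 * 13) mod 31 = 6
  13^6 mod 31 = (6 * 13) mod 31 = 16
Result: A = 16.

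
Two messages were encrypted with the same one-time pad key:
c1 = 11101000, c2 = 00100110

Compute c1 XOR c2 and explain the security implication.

Step 1: c1 XOR c2 = (m1 XOR k) XOR (m2 XOR k).
Step 2: By XOR associativity/commutativity: = m1 XOR m2 XOR k XOR k = m1 XOR m2.
Step 3: 11101000 XOR 00100110 = 11001110 = 206.
Step 4: The key cancels out! An attacker learns m1 XOR m2 = 206, revealing the relationship between plaintexts.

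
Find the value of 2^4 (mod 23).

Step 1: Compute 2^4 mod 23 step by step, reducing modulo 23 at each step.
  2^1 mod 23 = 2
  2^2 mod 23 = (2 * 2) mod 23 = 4
  2^3 mod 23 = (4 * 2) mod 23 = 8
  2^4 mod 23 = (8 * 2) mod 23 = 16
Step 2: Result = 16.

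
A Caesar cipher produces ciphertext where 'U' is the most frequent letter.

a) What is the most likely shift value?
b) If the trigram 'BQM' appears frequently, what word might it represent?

Step 1: In English, 'E' is the most frequent letter (12.7%).
Step 2: The most frequent ciphertext letter is 'U' (position 20).
Step 3: Shift = (20 - 4) mod 26 = 16.
Step 4: Decrypt 'BQM' by shifting back 16:
  B -> L
  Q -> A
  M -> W
Step 5: 'BQM' decrypts to 'LAW'.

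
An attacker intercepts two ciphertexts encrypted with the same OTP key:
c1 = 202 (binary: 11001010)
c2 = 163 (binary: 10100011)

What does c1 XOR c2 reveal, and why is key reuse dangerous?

Step 1: c1 XOR c2 = (m1 XOR k) XOR (m2 XOR k).
Step 2: By XOR associativity/commutativity: = m1 XOR m2 XOR k XOR k = m1 XOR m2.
Step 3: 11001010 XOR 10100011 = 01101001 = 105.
Step 4: The key cancels out! An attacker learns m1 XOR m2 = 105, revealing the relationship between plaintexts.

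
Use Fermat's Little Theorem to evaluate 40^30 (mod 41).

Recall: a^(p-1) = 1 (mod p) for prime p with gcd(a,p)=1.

Step 1: Since 41 is prime, by Fermat's Little Theorem: 40^40 = 1 (mod 41).
Step 2: Reduce exponent: 30 mod 40 = 30.
Step 3: So 40^30 = 40^30 (mod 41).
Step 4: 40^30 mod 41 = 1.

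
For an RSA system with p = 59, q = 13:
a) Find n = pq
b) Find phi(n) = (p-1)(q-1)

Step 1: n = p * q = 59 * 13 = 767.
Step 2: phi(n) = (p-1)(q-1) = 58 * 12 = 696.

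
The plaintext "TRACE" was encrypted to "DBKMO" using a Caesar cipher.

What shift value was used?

Step 1: Compare first letters: T (position 19) -> D (position 3).
Step 2: Shift = (3 - 19) mod 26 = 10.
The shift value is 10.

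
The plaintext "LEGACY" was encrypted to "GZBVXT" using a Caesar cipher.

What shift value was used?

Step 1: Compare first letters: L (position 11) -> G (position 6).
Step 2: Shift = (6 - 11) mod 26 = 21.
The shift value is 21.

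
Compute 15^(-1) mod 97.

Step 1: We need x such that 15 * x = 1 (mod 97).
Step 2: Using the extended Euclidean algorithm or trial:
  15 * 13 = 195 = 2 * 97 + 1.
Step 3: Since 195 mod 97 = 1, the inverse is x = 13.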